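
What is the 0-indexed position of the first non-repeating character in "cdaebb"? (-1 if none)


Input: cdaebb
Character frequencies:
  'a': 1
  'b': 2
  'c': 1
  'd': 1
  'e': 1
Scanning left to right for freq == 1:
  Position 0 ('c'): unique! => answer = 0

0


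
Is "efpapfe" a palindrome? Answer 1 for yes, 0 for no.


Input: efpapfe
Reversed: efpapfe
  Compare pos 0 ('e') with pos 6 ('e'): match
  Compare pos 1 ('f') with pos 5 ('f'): match
  Compare pos 2 ('p') with pos 4 ('p'): match
Result: palindrome

1


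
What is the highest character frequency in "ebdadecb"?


Input: ebdadecb
Character counts:
  'a': 1
  'b': 2
  'c': 1
  'd': 2
  'e': 2
Maximum frequency: 2

2


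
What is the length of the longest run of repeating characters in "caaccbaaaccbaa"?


Input: "caaccbaaaccbaa"
Scanning for longest run:
  Position 1 ('a'): new char, reset run to 1
  Position 2 ('a'): continues run of 'a', length=2
  Position 3 ('c'): new char, reset run to 1
  Position 4 ('c'): continues run of 'c', length=2
  Position 5 ('b'): new char, reset run to 1
  Position 6 ('a'): new char, reset run to 1
  Position 7 ('a'): continues run of 'a', length=2
  Position 8 ('a'): continues run of 'a', length=3
  Position 9 ('c'): new char, reset run to 1
  Position 10 ('c'): continues run of 'c', length=2
  Position 11 ('b'): new char, reset run to 1
  Position 12 ('a'): new char, reset run to 1
  Position 13 ('a'): continues run of 'a', length=2
Longest run: 'a' with length 3

3


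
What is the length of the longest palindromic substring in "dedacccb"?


Input: "dedacccb"
Checking substrings for palindromes:
  [0:3] "ded" (len 3) => palindrome
  [4:7] "ccc" (len 3) => palindrome
  [4:6] "cc" (len 2) => palindrome
  [5:7] "cc" (len 2) => palindrome
Longest palindromic substring: "ded" with length 3

3


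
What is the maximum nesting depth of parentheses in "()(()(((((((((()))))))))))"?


Input: "()(()(((((((((()))))))))))"
Tracking depth:
  Position 0 '(': depth becomes 1
  Position 1 ')': depth becomes 0
  Position 2 '(': depth becomes 1
  Position 3 '(': depth becomes 2
  Position 4 ')': depth becomes 1
  Position 5 '(': depth becomes 2
  Position 6 '(': depth becomes 3
  Position 7 '(': depth becomes 4
  Position 8 '(': depth becomes 5
  Position 9 '(': depth becomes 6
  Position 10 '(': depth becomes 7
  Position 11 '(': depth becomes 8
  Position 12 '(': depth becomes 9
  Position 13 '(': depth becomes 10
  Position 14 '(': depth becomes 11
  Position 15 ')': depth becomes 10
  Position 16 ')': depth becomes 9
  Position 17 ')': depth becomes 8
  Position 18 ')': depth becomes 7
  Position 19 ')': depth becomes 6
  Position 20 ')': depth becomes 5
  Position 21 ')': depth becomes 4
  Position 22 ')': depth becomes 3
  Position 23 ')': depth becomes 2
  Position 24 ')': depth becomes 1
  Position 25 ')': depth becomes 0
Maximum depth reached: 11

11


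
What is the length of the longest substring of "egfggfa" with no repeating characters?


Input: "egfggfa"
Sliding window (track last position of each char):
  Position 0 ('e'): window [0,0] length 1 -- new best
  Position 1 ('g'): window [0,1] length 2 -- new best
  Position 2 ('f'): window [0,2] length 3 -- new best
  Position 3 ('g'): repeat (last at 1), move window start to 2
  Position 3 ('g'): window [2,3] length 2
  Position 4 ('g'): repeat (last at 3), move window start to 4
  Position 4 ('g'): window [4,4] length 1
  Position 5 ('f'): window [4,5] length 2
  Position 6 ('a'): window [4,6] length 3
Longest substring with no repeats: "egf" with length 3

3


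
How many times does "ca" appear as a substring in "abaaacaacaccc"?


Searching for "ca" in "abaaacaacaccc"
Scanning each position:
  Position 0: "ab" => no
  Position 1: "ba" => no
  Position 2: "aa" => no
  Position 3: "aa" => no
  Position 4: "ac" => no
  Position 5: "ca" => MATCH
  Position 6: "aa" => no
  Position 7: "ac" => no
  Position 8: "ca" => MATCH
  Position 9: "ac" => no
  Position 10: "cc" => no
  Position 11: "cc" => no
Total occurrences: 2

2


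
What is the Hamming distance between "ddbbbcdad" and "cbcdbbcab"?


Comparing "ddbbbcdad" and "cbcdbbcab" position by position:
  Position 0: 'd' vs 'c' => differ
  Position 1: 'd' vs 'b' => differ
  Position 2: 'b' vs 'c' => differ
  Position 3: 'b' vs 'd' => differ
  Position 4: 'b' vs 'b' => same
  Position 5: 'c' vs 'b' => differ
  Position 6: 'd' vs 'c' => differ
  Position 7: 'a' vs 'a' => same
  Position 8: 'd' vs 'b' => differ
Total differences (Hamming distance): 7

7


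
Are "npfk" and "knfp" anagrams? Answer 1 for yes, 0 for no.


Strings: "npfk", "knfp"
Sorted first:  fknp
Sorted second: fknp
Sorted forms match => anagrams

1


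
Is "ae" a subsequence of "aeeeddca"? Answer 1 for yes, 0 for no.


Check if "ae" is a subsequence of "aeeeddca"
Greedy scan:
  Position 0 ('a'): matches sub[0] = 'a'
  Position 1 ('e'): matches sub[1] = 'e'
  Position 2 ('e'): no match needed
  Position 3 ('e'): no match needed
  Position 4 ('d'): no match needed
  Position 5 ('d'): no match needed
  Position 6 ('c'): no match needed
  Position 7 ('a'): no match needed
All 2 characters matched => is a subsequence

1


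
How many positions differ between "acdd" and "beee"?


Comparing "acdd" and "beee" position by position:
  Position 0: 'a' vs 'b' => DIFFER
  Position 1: 'c' vs 'e' => DIFFER
  Position 2: 'd' vs 'e' => DIFFER
  Position 3: 'd' vs 'e' => DIFFER
Positions that differ: 4

4


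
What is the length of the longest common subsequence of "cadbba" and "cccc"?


LCS of "cadbba" and "cccc"
DP table:
           c    c    c    c
      0    0    0    0    0
  c   0    1    1    1    1
  a   0    1    1    1    1
  d   0    1    1    1    1
  b   0    1    1    1    1
  b   0    1    1    1    1
  a   0    1    1    1    1
LCS length = dp[6][4] = 1

1


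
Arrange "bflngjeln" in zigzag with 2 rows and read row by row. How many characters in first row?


Zigzag "bflngjeln" into 2 rows:
Placing characters:
  'b' => row 0
  'f' => row 1
  'l' => row 0
  'n' => row 1
  'g' => row 0
  'j' => row 1
  'e' => row 0
  'l' => row 1
  'n' => row 0
Rows:
  Row 0: "blgen"
  Row 1: "fnjl"
First row length: 5

5


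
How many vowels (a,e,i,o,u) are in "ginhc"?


Input: ginhc
Checking each character:
  'g' at position 0: consonant
  'i' at position 1: vowel (running total: 1)
  'n' at position 2: consonant
  'h' at position 3: consonant
  'c' at position 4: consonant
Total vowels: 1

1


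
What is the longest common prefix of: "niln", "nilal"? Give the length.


Words: niln, nilal
  Position 0: all 'n' => match
  Position 1: all 'i' => match
  Position 2: all 'l' => match
  Position 3: ('n', 'a') => mismatch, stop
LCP = "nil" (length 3)

3


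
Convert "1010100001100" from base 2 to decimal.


Input: "1010100001100" in base 2
Positional expansion:
  Digit '1' (value 1) x 2^12 = 4096
  Digit '0' (value 0) x 2^11 = 0
  Digit '1' (value 1) x 2^10 = 1024
  Digit '0' (value 0) x 2^9 = 0
  Digit '1' (value 1) x 2^8 = 256
  Digit '0' (value 0) x 2^7 = 0
  Digit '0' (value 0) x 2^6 = 0
  Digit '0' (value 0) x 2^5 = 0
  Digit '0' (value 0) x 2^4 = 0
  Digit '1' (value 1) x 2^3 = 8
  Digit '1' (value 1) x 2^2 = 4
  Digit '0' (value 0) x 2^1 = 0
  Digit '0' (value 0) x 2^0 = 0
Sum = 5388

5388


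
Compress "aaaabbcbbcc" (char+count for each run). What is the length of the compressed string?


Input: aaaabbcbbcc
Runs:
  'a' x 4 => "a4"
  'b' x 2 => "b2"
  'c' x 1 => "c1"
  'b' x 2 => "b2"
  'c' x 2 => "c2"
Compressed: "a4b2c1b2c2"
Compressed length: 10

10


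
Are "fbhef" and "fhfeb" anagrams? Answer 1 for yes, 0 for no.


Strings: "fbhef", "fhfeb"
Sorted first:  beffh
Sorted second: beffh
Sorted forms match => anagrams

1


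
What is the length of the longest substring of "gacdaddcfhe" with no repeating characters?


Input: "gacdaddcfhe"
Sliding window (track last position of each char):
  Position 0 ('g'): window [0,0] length 1 -- new best
  Position 1 ('a'): window [0,1] length 2 -- new best
  Position 2 ('c'): window [0,2] length 3 -- new best
  Position 3 ('d'): window [0,3] length 4 -- new best
  Position 4 ('a'): repeat (last at 1), move window start to 2
  Position 4 ('a'): window [2,4] length 3
  Position 5 ('d'): repeat (last at 3), move window start to 4
  Position 5 ('d'): window [4,5] length 2
  Position 6 ('d'): repeat (last at 5), move window start to 6
  Position 6 ('d'): window [6,6] length 1
  Position 7 ('c'): window [6,7] length 2
  Position 8 ('f'): window [6,8] length 3
  Position 9 ('h'): window [6,9] length 4
  Position 10 ('e'): window [6,10] length 5 -- new best
Longest substring with no repeats: "dcfhe" with length 5

5


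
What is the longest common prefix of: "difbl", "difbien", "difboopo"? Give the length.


Words: difbl, difbien, difboopo
  Position 0: all 'd' => match
  Position 1: all 'i' => match
  Position 2: all 'f' => match
  Position 3: all 'b' => match
  Position 4: ('l', 'i', 'o') => mismatch, stop
LCP = "difb" (length 4)

4


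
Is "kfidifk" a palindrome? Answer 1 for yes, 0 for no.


Input: kfidifk
Reversed: kfidifk
  Compare pos 0 ('k') with pos 6 ('k'): match
  Compare pos 1 ('f') with pos 5 ('f'): match
  Compare pos 2 ('i') with pos 4 ('i'): match
Result: palindrome

1


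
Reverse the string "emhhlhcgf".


Input: emhhlhcgf
Reading characters right to left:
  Position 8: 'f'
  Position 7: 'g'
  Position 6: 'c'
  Position 5: 'h'
  Position 4: 'l'
  Position 3: 'h'
  Position 2: 'h'
  Position 1: 'm'
  Position 0: 'e'
Reversed: fgchlhhme

fgchlhhme


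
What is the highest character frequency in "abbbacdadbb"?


Input: abbbacdadbb
Character counts:
  'a': 3
  'b': 5
  'c': 1
  'd': 2
Maximum frequency: 5

5


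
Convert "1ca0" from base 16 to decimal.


Input: "1ca0" in base 16
Positional expansion:
  Digit '1' (value 1) x 16^3 = 4096
  Digit 'c' (value 12) x 16^2 = 3072
  Digit 'a' (value 10) x 16^1 = 160
  Digit '0' (value 0) x 16^0 = 0
Sum = 7328

7328


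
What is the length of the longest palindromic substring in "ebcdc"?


Input: "ebcdc"
Checking substrings for palindromes:
  [2:5] "cdc" (len 3) => palindrome
Longest palindromic substring: "cdc" with length 3

3


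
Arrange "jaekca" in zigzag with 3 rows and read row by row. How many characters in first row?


Zigzag "jaekca" into 3 rows:
Placing characters:
  'j' => row 0
  'a' => row 1
  'e' => row 2
  'k' => row 1
  'c' => row 0
  'a' => row 1
Rows:
  Row 0: "jc"
  Row 1: "aka"
  Row 2: "e"
First row length: 2

2


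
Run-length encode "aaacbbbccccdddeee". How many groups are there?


Input: aaacbbbccccdddeee
Scanning for consecutive runs:
  Group 1: 'a' x 3 (positions 0-2)
  Group 2: 'c' x 1 (positions 3-3)
  Group 3: 'b' x 3 (positions 4-6)
  Group 4: 'c' x 4 (positions 7-10)
  Group 5: 'd' x 3 (positions 11-13)
  Group 6: 'e' x 3 (positions 14-16)
Total groups: 6

6


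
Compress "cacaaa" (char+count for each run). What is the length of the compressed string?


Input: cacaaa
Runs:
  'c' x 1 => "c1"
  'a' x 1 => "a1"
  'c' x 1 => "c1"
  'a' x 3 => "a3"
Compressed: "c1a1c1a3"
Compressed length: 8

8


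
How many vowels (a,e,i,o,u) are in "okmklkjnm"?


Input: okmklkjnm
Checking each character:
  'o' at position 0: vowel (running total: 1)
  'k' at position 1: consonant
  'm' at position 2: consonant
  'k' at position 3: consonant
  'l' at position 4: consonant
  'k' at position 5: consonant
  'j' at position 6: consonant
  'n' at position 7: consonant
  'm' at position 8: consonant
Total vowels: 1

1


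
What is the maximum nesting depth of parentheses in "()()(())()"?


Input: "()()(())()"
Tracking depth:
  Position 0 '(': depth becomes 1
  Position 1 ')': depth becomes 0
  Position 2 '(': depth becomes 1
  Position 3 ')': depth becomes 0
  Position 4 '(': depth becomes 1
  Position 5 '(': depth becomes 2
  Position 6 ')': depth becomes 1
  Position 7 ')': depth becomes 0
  Position 8 '(': depth becomes 1
  Position 9 ')': depth becomes 0
Maximum depth reached: 2

2


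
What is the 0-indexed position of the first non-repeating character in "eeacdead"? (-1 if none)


Input: eeacdead
Character frequencies:
  'a': 2
  'c': 1
  'd': 2
  'e': 3
Scanning left to right for freq == 1:
  Position 0 ('e'): freq=3, skip
  Position 1 ('e'): freq=3, skip
  Position 2 ('a'): freq=2, skip
  Position 3 ('c'): unique! => answer = 3

3


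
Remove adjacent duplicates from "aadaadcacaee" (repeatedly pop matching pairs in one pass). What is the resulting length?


Input: aadaadcacaee
Stack-based adjacent duplicate removal:
  Read 'a': push. Stack: a
  Read 'a': matches stack top 'a' => pop. Stack: (empty)
  Read 'd': push. Stack: d
  Read 'a': push. Stack: da
  Read 'a': matches stack top 'a' => pop. Stack: d
  Read 'd': matches stack top 'd' => pop. Stack: (empty)
  Read 'c': push. Stack: c
  Read 'a': push. Stack: ca
  Read 'c': push. Stack: cac
  Read 'a': push. Stack: caca
  Read 'e': push. Stack: cacae
  Read 'e': matches stack top 'e' => pop. Stack: caca
Final stack: "caca" (length 4)

4


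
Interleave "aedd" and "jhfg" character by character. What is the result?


Interleaving "aedd" and "jhfg":
  Position 0: 'a' from first, 'j' from second => "aj"
  Position 1: 'e' from first, 'h' from second => "eh"
  Position 2: 'd' from first, 'f' from second => "df"
  Position 3: 'd' from first, 'g' from second => "dg"
Result: ajehdfdg

ajehdfdg


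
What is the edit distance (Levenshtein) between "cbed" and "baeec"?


Computing edit distance: "cbed" -> "baeec"
DP table:
           b    a    e    e    c
      0    1    2    3    4    5
  c   1    1    2    3    4    4
  b   2    1    2    3    4    5
  e   3    2    2    2    3    4
  d   4    3    3    3    3    4
Edit distance = dp[4][5] = 4

4


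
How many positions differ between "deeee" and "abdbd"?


Comparing "deeee" and "abdbd" position by position:
  Position 0: 'd' vs 'a' => DIFFER
  Position 1: 'e' vs 'b' => DIFFER
  Position 2: 'e' vs 'd' => DIFFER
  Position 3: 'e' vs 'b' => DIFFER
  Position 4: 'e' vs 'd' => DIFFER
Positions that differ: 5

5


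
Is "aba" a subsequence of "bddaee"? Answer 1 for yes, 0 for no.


Check if "aba" is a subsequence of "bddaee"
Greedy scan:
  Position 0 ('b'): no match needed
  Position 1 ('d'): no match needed
  Position 2 ('d'): no match needed
  Position 3 ('a'): matches sub[0] = 'a'
  Position 4 ('e'): no match needed
  Position 5 ('e'): no match needed
Only matched 1/3 characters => not a subsequence

0


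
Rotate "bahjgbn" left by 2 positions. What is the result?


Input: "bahjgbn", rotate left by 2
First 2 characters: "ba"
Remaining characters: "hjgbn"
Concatenate remaining + first: "hjgbn" + "ba" = "hjgbnba"

hjgbnba


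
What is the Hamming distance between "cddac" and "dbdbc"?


Comparing "cddac" and "dbdbc" position by position:
  Position 0: 'c' vs 'd' => differ
  Position 1: 'd' vs 'b' => differ
  Position 2: 'd' vs 'd' => same
  Position 3: 'a' vs 'b' => differ
  Position 4: 'c' vs 'c' => same
Total differences (Hamming distance): 3

3


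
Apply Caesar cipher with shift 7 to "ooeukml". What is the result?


Caesar cipher: shift "ooeukml" by 7
  'o' (pos 14) + 7 = pos 21 = 'v'
  'o' (pos 14) + 7 = pos 21 = 'v'
  'e' (pos 4) + 7 = pos 11 = 'l'
  'u' (pos 20) + 7 = pos 1 = 'b'
  'k' (pos 10) + 7 = pos 17 = 'r'
  'm' (pos 12) + 7 = pos 19 = 't'
  'l' (pos 11) + 7 = pos 18 = 's'
Result: vvlbrts

vvlbrts


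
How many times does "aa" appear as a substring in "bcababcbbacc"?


Searching for "aa" in "bcababcbbacc"
Scanning each position:
  Position 0: "bc" => no
  Position 1: "ca" => no
  Position 2: "ab" => no
  Position 3: "ba" => no
  Position 4: "ab" => no
  Position 5: "bc" => no
  Position 6: "cb" => no
  Position 7: "bb" => no
  Position 8: "ba" => no
  Position 9: "ac" => no
  Position 10: "cc" => no
Total occurrences: 0

0


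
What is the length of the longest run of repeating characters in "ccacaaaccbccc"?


Input: "ccacaaaccbccc"
Scanning for longest run:
  Position 1 ('c'): continues run of 'c', length=2
  Position 2 ('a'): new char, reset run to 1
  Position 3 ('c'): new char, reset run to 1
  Position 4 ('a'): new char, reset run to 1
  Position 5 ('a'): continues run of 'a', length=2
  Position 6 ('a'): continues run of 'a', length=3
  Position 7 ('c'): new char, reset run to 1
  Position 8 ('c'): continues run of 'c', length=2
  Position 9 ('b'): new char, reset run to 1
  Position 10 ('c'): new char, reset run to 1
  Position 11 ('c'): continues run of 'c', length=2
  Position 12 ('c'): continues run of 'c', length=3
Longest run: 'a' with length 3

3


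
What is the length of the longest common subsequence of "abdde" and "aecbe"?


LCS of "abdde" and "aecbe"
DP table:
           a    e    c    b    e
      0    0    0    0    0    0
  a   0    1    1    1    1    1
  b   0    1    1    1    2    2
  d   0    1    1    1    2    2
  d   0    1    1    1    2    2
  e   0    1    2    2    2    3
LCS length = dp[5][5] = 3

3


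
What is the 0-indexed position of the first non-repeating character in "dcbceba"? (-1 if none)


Input: dcbceba
Character frequencies:
  'a': 1
  'b': 2
  'c': 2
  'd': 1
  'e': 1
Scanning left to right for freq == 1:
  Position 0 ('d'): unique! => answer = 0

0


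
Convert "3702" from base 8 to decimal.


Input: "3702" in base 8
Positional expansion:
  Digit '3' (value 3) x 8^3 = 1536
  Digit '7' (value 7) x 8^2 = 448
  Digit '0' (value 0) x 8^1 = 0
  Digit '2' (value 2) x 8^0 = 2
Sum = 1986

1986


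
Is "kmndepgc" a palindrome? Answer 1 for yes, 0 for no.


Input: kmndepgc
Reversed: cgpednmk
  Compare pos 0 ('k') with pos 7 ('c'): MISMATCH
  Compare pos 1 ('m') with pos 6 ('g'): MISMATCH
  Compare pos 2 ('n') with pos 5 ('p'): MISMATCH
  Compare pos 3 ('d') with pos 4 ('e'): MISMATCH
Result: not a palindrome

0


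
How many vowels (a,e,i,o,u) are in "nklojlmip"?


Input: nklojlmip
Checking each character:
  'n' at position 0: consonant
  'k' at position 1: consonant
  'l' at position 2: consonant
  'o' at position 3: vowel (running total: 1)
  'j' at position 4: consonant
  'l' at position 5: consonant
  'm' at position 6: consonant
  'i' at position 7: vowel (running total: 2)
  'p' at position 8: consonant
Total vowels: 2

2


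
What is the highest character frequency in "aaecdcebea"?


Input: aaecdcebea
Character counts:
  'a': 3
  'b': 1
  'c': 2
  'd': 1
  'e': 3
Maximum frequency: 3

3


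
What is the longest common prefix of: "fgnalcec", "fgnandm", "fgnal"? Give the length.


Words: fgnalcec, fgnandm, fgnal
  Position 0: all 'f' => match
  Position 1: all 'g' => match
  Position 2: all 'n' => match
  Position 3: all 'a' => match
  Position 4: ('l', 'n', 'l') => mismatch, stop
LCP = "fgna" (length 4)

4


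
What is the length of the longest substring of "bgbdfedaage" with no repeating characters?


Input: "bgbdfedaage"
Sliding window (track last position of each char):
  Position 0 ('b'): window [0,0] length 1 -- new best
  Position 1 ('g'): window [0,1] length 2 -- new best
  Position 2 ('b'): repeat (last at 0), move window start to 1
  Position 2 ('b'): window [1,2] length 2
  Position 3 ('d'): window [1,3] length 3 -- new best
  Position 4 ('f'): window [1,4] length 4 -- new best
  Position 5 ('e'): window [1,5] length 5 -- new best
  Position 6 ('d'): repeat (last at 3), move window start to 4
  Position 6 ('d'): window [4,6] length 3
  Position 7 ('a'): window [4,7] length 4
  Position 8 ('a'): repeat (last at 7), move window start to 8
  Position 8 ('a'): window [8,8] length 1
  Position 9 ('g'): window [8,9] length 2
  Position 10 ('e'): window [8,10] length 3
Longest substring with no repeats: "gbdfe" with length 5

5


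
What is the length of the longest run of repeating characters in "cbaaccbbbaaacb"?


Input: "cbaaccbbbaaacb"
Scanning for longest run:
  Position 1 ('b'): new char, reset run to 1
  Position 2 ('a'): new char, reset run to 1
  Position 3 ('a'): continues run of 'a', length=2
  Position 4 ('c'): new char, reset run to 1
  Position 5 ('c'): continues run of 'c', length=2
  Position 6 ('b'): new char, reset run to 1
  Position 7 ('b'): continues run of 'b', length=2
  Position 8 ('b'): continues run of 'b', length=3
  Position 9 ('a'): new char, reset run to 1
  Position 10 ('a'): continues run of 'a', length=2
  Position 11 ('a'): continues run of 'a', length=3
  Position 12 ('c'): new char, reset run to 1
  Position 13 ('b'): new char, reset run to 1
Longest run: 'b' with length 3

3


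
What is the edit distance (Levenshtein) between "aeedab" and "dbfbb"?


Computing edit distance: "aeedab" -> "dbfbb"
DP table:
           d    b    f    b    b
      0    1    2    3    4    5
  a   1    1    2    3    4    5
  e   2    2    2    3    4    5
  e   3    3    3    3    4    5
  d   4    3    4    4    4    5
  a   5    4    4    5    5    5
  b   6    5    4    5    5    5
Edit distance = dp[6][5] = 5

5


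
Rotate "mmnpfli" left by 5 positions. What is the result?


Input: "mmnpfli", rotate left by 5
First 5 characters: "mmnpf"
Remaining characters: "li"
Concatenate remaining + first: "li" + "mmnpf" = "limmnpf"

limmnpf


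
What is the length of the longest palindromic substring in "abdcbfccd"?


Input: "abdcbfccd"
Checking substrings for palindromes:
  [6:8] "cc" (len 2) => palindrome
Longest palindromic substring: "cc" with length 2

2


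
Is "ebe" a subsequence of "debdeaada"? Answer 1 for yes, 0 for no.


Check if "ebe" is a subsequence of "debdeaada"
Greedy scan:
  Position 0 ('d'): no match needed
  Position 1 ('e'): matches sub[0] = 'e'
  Position 2 ('b'): matches sub[1] = 'b'
  Position 3 ('d'): no match needed
  Position 4 ('e'): matches sub[2] = 'e'
  Position 5 ('a'): no match needed
  Position 6 ('a'): no match needed
  Position 7 ('d'): no match needed
  Position 8 ('a'): no match needed
All 3 characters matched => is a subsequence

1


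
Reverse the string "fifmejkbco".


Input: fifmejkbco
Reading characters right to left:
  Position 9: 'o'
  Position 8: 'c'
  Position 7: 'b'
  Position 6: 'k'
  Position 5: 'j'
  Position 4: 'e'
  Position 3: 'm'
  Position 2: 'f'
  Position 1: 'i'
  Position 0: 'f'
Reversed: ocbkjemfif

ocbkjemfif


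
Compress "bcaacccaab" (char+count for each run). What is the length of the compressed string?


Input: bcaacccaab
Runs:
  'b' x 1 => "b1"
  'c' x 1 => "c1"
  'a' x 2 => "a2"
  'c' x 3 => "c3"
  'a' x 2 => "a2"
  'b' x 1 => "b1"
Compressed: "b1c1a2c3a2b1"
Compressed length: 12

12


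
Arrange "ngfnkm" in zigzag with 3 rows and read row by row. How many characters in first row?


Zigzag "ngfnkm" into 3 rows:
Placing characters:
  'n' => row 0
  'g' => row 1
  'f' => row 2
  'n' => row 1
  'k' => row 0
  'm' => row 1
Rows:
  Row 0: "nk"
  Row 1: "gnm"
  Row 2: "f"
First row length: 2

2


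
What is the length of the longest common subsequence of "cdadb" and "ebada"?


LCS of "cdadb" and "ebada"
DP table:
           e    b    a    d    a
      0    0    0    0    0    0
  c   0    0    0    0    0    0
  d   0    0    0    0    1    1
  a   0    0    0    1    1    2
  d   0    0    0    1    2    2
  b   0    0    1    1    2    2
LCS length = dp[5][5] = 2

2


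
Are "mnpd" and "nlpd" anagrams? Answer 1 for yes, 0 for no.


Strings: "mnpd", "nlpd"
Sorted first:  dmnp
Sorted second: dlnp
Differ at position 1: 'm' vs 'l' => not anagrams

0


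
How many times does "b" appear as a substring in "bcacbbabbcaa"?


Searching for "b" in "bcacbbabbcaa"
Scanning each position:
  Position 0: "b" => MATCH
  Position 1: "c" => no
  Position 2: "a" => no
  Position 3: "c" => no
  Position 4: "b" => MATCH
  Position 5: "b" => MATCH
  Position 6: "a" => no
  Position 7: "b" => MATCH
  Position 8: "b" => MATCH
  Position 9: "c" => no
  Position 10: "a" => no
  Position 11: "a" => no
Total occurrences: 5

5


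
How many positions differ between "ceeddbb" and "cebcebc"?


Comparing "ceeddbb" and "cebcebc" position by position:
  Position 0: 'c' vs 'c' => same
  Position 1: 'e' vs 'e' => same
  Position 2: 'e' vs 'b' => DIFFER
  Position 3: 'd' vs 'c' => DIFFER
  Position 4: 'd' vs 'e' => DIFFER
  Position 5: 'b' vs 'b' => same
  Position 6: 'b' vs 'c' => DIFFER
Positions that differ: 4

4


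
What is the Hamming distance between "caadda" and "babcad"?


Comparing "caadda" and "babcad" position by position:
  Position 0: 'c' vs 'b' => differ
  Position 1: 'a' vs 'a' => same
  Position 2: 'a' vs 'b' => differ
  Position 3: 'd' vs 'c' => differ
  Position 4: 'd' vs 'a' => differ
  Position 5: 'a' vs 'd' => differ
Total differences (Hamming distance): 5

5


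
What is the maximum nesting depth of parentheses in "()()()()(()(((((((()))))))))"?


Input: "()()()()(()(((((((()))))))))"
Tracking depth:
  Position 0 '(': depth becomes 1
  Position 1 ')': depth becomes 0
  Position 2 '(': depth becomes 1
  Position 3 ')': depth becomes 0
  Position 4 '(': depth becomes 1
  Position 5 ')': depth becomes 0
  Position 6 '(': depth becomes 1
  Position 7 ')': depth becomes 0
  Position 8 '(': depth becomes 1
  Position 9 '(': depth becomes 2
  Position 10 ')': depth becomes 1
  Position 11 '(': depth becomes 2
  Position 12 '(': depth becomes 3
  Position 13 '(': depth becomes 4
  Position 14 '(': depth becomes 5
  Position 15 '(': depth becomes 6
  Position 16 '(': depth becomes 7
  Position 17 '(': depth becomes 8
  Position 18 '(': depth becomes 9
  Position 19 ')': depth becomes 8
  Position 20 ')': depth becomes 7
  Position 21 ')': depth becomes 6
  Position 22 ')': depth becomes 5
  Position 23 ')': depth becomes 4
  Position 24 ')': depth becomes 3
  Position 25 ')': depth becomes 2
  Position 26 ')': depth becomes 1
  Position 27 ')': depth becomes 0
Maximum depth reached: 9

9


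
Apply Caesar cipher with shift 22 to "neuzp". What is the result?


Caesar cipher: shift "neuzp" by 22
  'n' (pos 13) + 22 = pos 9 = 'j'
  'e' (pos 4) + 22 = pos 0 = 'a'
  'u' (pos 20) + 22 = pos 16 = 'q'
  'z' (pos 25) + 22 = pos 21 = 'v'
  'p' (pos 15) + 22 = pos 11 = 'l'
Result: jaqvl

jaqvl


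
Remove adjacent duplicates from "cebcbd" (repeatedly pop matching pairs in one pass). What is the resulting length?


Input: cebcbd
Stack-based adjacent duplicate removal:
  Read 'c': push. Stack: c
  Read 'e': push. Stack: ce
  Read 'b': push. Stack: ceb
  Read 'c': push. Stack: cebc
  Read 'b': push. Stack: cebcb
  Read 'd': push. Stack: cebcbd
Final stack: "cebcbd" (length 6)

6


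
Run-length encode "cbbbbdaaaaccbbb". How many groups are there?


Input: cbbbbdaaaaccbbb
Scanning for consecutive runs:
  Group 1: 'c' x 1 (positions 0-0)
  Group 2: 'b' x 4 (positions 1-4)
  Group 3: 'd' x 1 (positions 5-5)
  Group 4: 'a' x 4 (positions 6-9)
  Group 5: 'c' x 2 (positions 10-11)
  Group 6: 'b' x 3 (positions 12-14)
Total groups: 6

6


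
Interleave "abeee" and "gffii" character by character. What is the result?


Interleaving "abeee" and "gffii":
  Position 0: 'a' from first, 'g' from second => "ag"
  Position 1: 'b' from first, 'f' from second => "bf"
  Position 2: 'e' from first, 'f' from second => "ef"
  Position 3: 'e' from first, 'i' from second => "ei"
  Position 4: 'e' from first, 'i' from second => "ei"
Result: agbfefeiei

agbfefeiei


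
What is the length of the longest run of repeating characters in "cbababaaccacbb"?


Input: "cbababaaccacbb"
Scanning for longest run:
  Position 1 ('b'): new char, reset run to 1
  Position 2 ('a'): new char, reset run to 1
  Position 3 ('b'): new char, reset run to 1
  Position 4 ('a'): new char, reset run to 1
  Position 5 ('b'): new char, reset run to 1
  Position 6 ('a'): new char, reset run to 1
  Position 7 ('a'): continues run of 'a', length=2
  Position 8 ('c'): new char, reset run to 1
  Position 9 ('c'): continues run of 'c', length=2
  Position 10 ('a'): new char, reset run to 1
  Position 11 ('c'): new char, reset run to 1
  Position 12 ('b'): new char, reset run to 1
  Position 13 ('b'): continues run of 'b', length=2
Longest run: 'a' with length 2

2


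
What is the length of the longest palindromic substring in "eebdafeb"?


Input: "eebdafeb"
Checking substrings for palindromes:
  [0:2] "ee" (len 2) => palindrome
Longest palindromic substring: "ee" with length 2

2


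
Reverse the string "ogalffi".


Input: ogalffi
Reading characters right to left:
  Position 6: 'i'
  Position 5: 'f'
  Position 4: 'f'
  Position 3: 'l'
  Position 2: 'a'
  Position 1: 'g'
  Position 0: 'o'
Reversed: ifflago

ifflago


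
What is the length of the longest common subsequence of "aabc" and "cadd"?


LCS of "aabc" and "cadd"
DP table:
           c    a    d    d
      0    0    0    0    0
  a   0    0    1    1    1
  a   0    0    1    1    1
  b   0    0    1    1    1
  c   0    1    1    1    1
LCS length = dp[4][4] = 1

1


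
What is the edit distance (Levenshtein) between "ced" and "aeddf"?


Computing edit distance: "ced" -> "aeddf"
DP table:
           a    e    d    d    f
      0    1    2    3    4    5
  c   1    1    2    3    4    5
  e   2    2    1    2    3    4
  d   3    3    2    1    2    3
Edit distance = dp[3][5] = 3

3


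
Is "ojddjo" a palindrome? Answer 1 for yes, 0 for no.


Input: ojddjo
Reversed: ojddjo
  Compare pos 0 ('o') with pos 5 ('o'): match
  Compare pos 1 ('j') with pos 4 ('j'): match
  Compare pos 2 ('d') with pos 3 ('d'): match
Result: palindrome

1


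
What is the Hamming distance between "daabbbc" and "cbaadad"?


Comparing "daabbbc" and "cbaadad" position by position:
  Position 0: 'd' vs 'c' => differ
  Position 1: 'a' vs 'b' => differ
  Position 2: 'a' vs 'a' => same
  Position 3: 'b' vs 'a' => differ
  Position 4: 'b' vs 'd' => differ
  Position 5: 'b' vs 'a' => differ
  Position 6: 'c' vs 'd' => differ
Total differences (Hamming distance): 6

6


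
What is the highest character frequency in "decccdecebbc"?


Input: decccdecebbc
Character counts:
  'b': 2
  'c': 5
  'd': 2
  'e': 3
Maximum frequency: 5

5


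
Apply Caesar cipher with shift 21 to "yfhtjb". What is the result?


Caesar cipher: shift "yfhtjb" by 21
  'y' (pos 24) + 21 = pos 19 = 't'
  'f' (pos 5) + 21 = pos 0 = 'a'
  'h' (pos 7) + 21 = pos 2 = 'c'
  't' (pos 19) + 21 = pos 14 = 'o'
  'j' (pos 9) + 21 = pos 4 = 'e'
  'b' (pos 1) + 21 = pos 22 = 'w'
Result: tacoew

tacoew


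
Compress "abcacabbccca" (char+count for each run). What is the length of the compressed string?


Input: abcacabbccca
Runs:
  'a' x 1 => "a1"
  'b' x 1 => "b1"
  'c' x 1 => "c1"
  'a' x 1 => "a1"
  'c' x 1 => "c1"
  'a' x 1 => "a1"
  'b' x 2 => "b2"
  'c' x 3 => "c3"
  'a' x 1 => "a1"
Compressed: "a1b1c1a1c1a1b2c3a1"
Compressed length: 18

18


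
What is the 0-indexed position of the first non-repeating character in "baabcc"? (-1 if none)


Input: baabcc
Character frequencies:
  'a': 2
  'b': 2
  'c': 2
Scanning left to right for freq == 1:
  Position 0 ('b'): freq=2, skip
  Position 1 ('a'): freq=2, skip
  Position 2 ('a'): freq=2, skip
  Position 3 ('b'): freq=2, skip
  Position 4 ('c'): freq=2, skip
  Position 5 ('c'): freq=2, skip
  No unique character found => answer = -1

-1


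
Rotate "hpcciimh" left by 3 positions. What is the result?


Input: "hpcciimh", rotate left by 3
First 3 characters: "hpc"
Remaining characters: "ciimh"
Concatenate remaining + first: "ciimh" + "hpc" = "ciimhhpc"

ciimhhpc


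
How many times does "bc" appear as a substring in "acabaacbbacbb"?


Searching for "bc" in "acabaacbbacbb"
Scanning each position:
  Position 0: "ac" => no
  Position 1: "ca" => no
  Position 2: "ab" => no
  Position 3: "ba" => no
  Position 4: "aa" => no
  Position 5: "ac" => no
  Position 6: "cb" => no
  Position 7: "bb" => no
  Position 8: "ba" => no
  Position 9: "ac" => no
  Position 10: "cb" => no
  Position 11: "bb" => no
Total occurrences: 0

0


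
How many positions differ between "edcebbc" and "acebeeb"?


Comparing "edcebbc" and "acebeeb" position by position:
  Position 0: 'e' vs 'a' => DIFFER
  Position 1: 'd' vs 'c' => DIFFER
  Position 2: 'c' vs 'e' => DIFFER
  Position 3: 'e' vs 'b' => DIFFER
  Position 4: 'b' vs 'e' => DIFFER
  Position 5: 'b' vs 'e' => DIFFER
  Position 6: 'c' vs 'b' => DIFFER
Positions that differ: 7

7


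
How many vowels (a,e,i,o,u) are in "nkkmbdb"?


Input: nkkmbdb
Checking each character:
  'n' at position 0: consonant
  'k' at position 1: consonant
  'k' at position 2: consonant
  'm' at position 3: consonant
  'b' at position 4: consonant
  'd' at position 5: consonant
  'b' at position 6: consonant
Total vowels: 0

0


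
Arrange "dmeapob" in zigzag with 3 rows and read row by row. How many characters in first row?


Zigzag "dmeapob" into 3 rows:
Placing characters:
  'd' => row 0
  'm' => row 1
  'e' => row 2
  'a' => row 1
  'p' => row 0
  'o' => row 1
  'b' => row 2
Rows:
  Row 0: "dp"
  Row 1: "mao"
  Row 2: "eb"
First row length: 2

2


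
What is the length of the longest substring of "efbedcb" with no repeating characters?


Input: "efbedcb"
Sliding window (track last position of each char):
  Position 0 ('e'): window [0,0] length 1 -- new best
  Position 1 ('f'): window [0,1] length 2 -- new best
  Position 2 ('b'): window [0,2] length 3 -- new best
  Position 3 ('e'): repeat (last at 0), move window start to 1
  Position 3 ('e'): window [1,3] length 3
  Position 4 ('d'): window [1,4] length 4 -- new best
  Position 5 ('c'): window [1,5] length 5 -- new best
  Position 6 ('b'): repeat (last at 2), move window start to 3
  Position 6 ('b'): window [3,6] length 4
Longest substring with no repeats: "fbedc" with length 5

5


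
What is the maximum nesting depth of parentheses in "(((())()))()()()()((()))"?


Input: "(((())()))()()()()((()))"
Tracking depth:
  Position 0 '(': depth becomes 1
  Position 1 '(': depth becomes 2
  Position 2 '(': depth becomes 3
  Position 3 '(': depth becomes 4
  Position 4 ')': depth becomes 3
  Position 5 ')': depth becomes 2
  Position 6 '(': depth becomes 3
  Position 7 ')': depth becomes 2
  Position 8 ')': depth becomes 1
  Position 9 ')': depth becomes 0
  Position 10 '(': depth becomes 1
  Position 11 ')': depth becomes 0
  Position 12 '(': depth becomes 1
  Position 13 ')': depth becomes 0
  Position 14 '(': depth becomes 1
  Position 15 ')': depth becomes 0
  Position 16 '(': depth becomes 1
  Position 17 ')': depth becomes 0
  Position 18 '(': depth becomes 1
  Position 19 '(': depth becomes 2
  Position 20 '(': depth becomes 3
  Position 21 ')': depth becomes 2
  Position 22 ')': depth becomes 1
  Position 23 ')': depth becomes 0
Maximum depth reached: 4

4


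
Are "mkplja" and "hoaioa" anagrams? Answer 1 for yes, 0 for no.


Strings: "mkplja", "hoaioa"
Sorted first:  ajklmp
Sorted second: aahioo
Differ at position 1: 'j' vs 'a' => not anagrams

0


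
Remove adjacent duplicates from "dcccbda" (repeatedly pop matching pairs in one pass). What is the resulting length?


Input: dcccbda
Stack-based adjacent duplicate removal:
  Read 'd': push. Stack: d
  Read 'c': push. Stack: dc
  Read 'c': matches stack top 'c' => pop. Stack: d
  Read 'c': push. Stack: dc
  Read 'b': push. Stack: dcb
  Read 'd': push. Stack: dcbd
  Read 'a': push. Stack: dcbda
Final stack: "dcbda" (length 5)

5


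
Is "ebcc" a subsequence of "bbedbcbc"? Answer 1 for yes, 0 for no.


Check if "ebcc" is a subsequence of "bbedbcbc"
Greedy scan:
  Position 0 ('b'): no match needed
  Position 1 ('b'): no match needed
  Position 2 ('e'): matches sub[0] = 'e'
  Position 3 ('d'): no match needed
  Position 4 ('b'): matches sub[1] = 'b'
  Position 5 ('c'): matches sub[2] = 'c'
  Position 6 ('b'): no match needed
  Position 7 ('c'): matches sub[3] = 'c'
All 4 characters matched => is a subsequence

1


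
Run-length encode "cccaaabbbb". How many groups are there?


Input: cccaaabbbb
Scanning for consecutive runs:
  Group 1: 'c' x 3 (positions 0-2)
  Group 2: 'a' x 3 (positions 3-5)
  Group 3: 'b' x 4 (positions 6-9)
Total groups: 3

3


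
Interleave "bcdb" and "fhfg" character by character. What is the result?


Interleaving "bcdb" and "fhfg":
  Position 0: 'b' from first, 'f' from second => "bf"
  Position 1: 'c' from first, 'h' from second => "ch"
  Position 2: 'd' from first, 'f' from second => "df"
  Position 3: 'b' from first, 'g' from second => "bg"
Result: bfchdfbg

bfchdfbg


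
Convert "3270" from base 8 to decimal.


Input: "3270" in base 8
Positional expansion:
  Digit '3' (value 3) x 8^3 = 1536
  Digit '2' (value 2) x 8^2 = 128
  Digit '7' (value 7) x 8^1 = 56
  Digit '0' (value 0) x 8^0 = 0
Sum = 1720

1720


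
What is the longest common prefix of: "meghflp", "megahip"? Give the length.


Words: meghflp, megahip
  Position 0: all 'm' => match
  Position 1: all 'e' => match
  Position 2: all 'g' => match
  Position 3: ('h', 'a') => mismatch, stop
LCP = "meg" (length 3)

3


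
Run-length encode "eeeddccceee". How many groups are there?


Input: eeeddccceee
Scanning for consecutive runs:
  Group 1: 'e' x 3 (positions 0-2)
  Group 2: 'd' x 2 (positions 3-4)
  Group 3: 'c' x 3 (positions 5-7)
  Group 4: 'e' x 3 (positions 8-10)
Total groups: 4

4


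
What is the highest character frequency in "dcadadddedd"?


Input: dcadadddedd
Character counts:
  'a': 2
  'c': 1
  'd': 7
  'e': 1
Maximum frequency: 7

7


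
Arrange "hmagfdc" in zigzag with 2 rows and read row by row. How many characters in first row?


Zigzag "hmagfdc" into 2 rows:
Placing characters:
  'h' => row 0
  'm' => row 1
  'a' => row 0
  'g' => row 1
  'f' => row 0
  'd' => row 1
  'c' => row 0
Rows:
  Row 0: "hafc"
  Row 1: "mgd"
First row length: 4

4


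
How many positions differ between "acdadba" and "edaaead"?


Comparing "acdadba" and "edaaead" position by position:
  Position 0: 'a' vs 'e' => DIFFER
  Position 1: 'c' vs 'd' => DIFFER
  Position 2: 'd' vs 'a' => DIFFER
  Position 3: 'a' vs 'a' => same
  Position 4: 'd' vs 'e' => DIFFER
  Position 5: 'b' vs 'a' => DIFFER
  Position 6: 'a' vs 'd' => DIFFER
Positions that differ: 6

6


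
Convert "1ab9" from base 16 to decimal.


Input: "1ab9" in base 16
Positional expansion:
  Digit '1' (value 1) x 16^3 = 4096
  Digit 'a' (value 10) x 16^2 = 2560
  Digit 'b' (value 11) x 16^1 = 176
  Digit '9' (value 9) x 16^0 = 9
Sum = 6841

6841


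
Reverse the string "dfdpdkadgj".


Input: dfdpdkadgj
Reading characters right to left:
  Position 9: 'j'
  Position 8: 'g'
  Position 7: 'd'
  Position 6: 'a'
  Position 5: 'k'
  Position 4: 'd'
  Position 3: 'p'
  Position 2: 'd'
  Position 1: 'f'
  Position 0: 'd'
Reversed: jgdakdpdfd

jgdakdpdfd


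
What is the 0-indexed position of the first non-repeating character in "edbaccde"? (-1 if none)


Input: edbaccde
Character frequencies:
  'a': 1
  'b': 1
  'c': 2
  'd': 2
  'e': 2
Scanning left to right for freq == 1:
  Position 0 ('e'): freq=2, skip
  Position 1 ('d'): freq=2, skip
  Position 2 ('b'): unique! => answer = 2

2


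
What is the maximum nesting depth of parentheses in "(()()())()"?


Input: "(()()())()"
Tracking depth:
  Position 0 '(': depth becomes 1
  Position 1 '(': depth becomes 2
  Position 2 ')': depth becomes 1
  Position 3 '(': depth becomes 2
  Position 4 ')': depth becomes 1
  Position 5 '(': depth becomes 2
  Position 6 ')': depth becomes 1
  Position 7 ')': depth becomes 0
  Position 8 '(': depth becomes 1
  Position 9 ')': depth becomes 0
Maximum depth reached: 2

2


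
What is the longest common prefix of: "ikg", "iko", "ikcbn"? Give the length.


Words: ikg, iko, ikcbn
  Position 0: all 'i' => match
  Position 1: all 'k' => match
  Position 2: ('g', 'o', 'c') => mismatch, stop
LCP = "ik" (length 2)

2


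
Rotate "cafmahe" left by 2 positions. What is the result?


Input: "cafmahe", rotate left by 2
First 2 characters: "ca"
Remaining characters: "fmahe"
Concatenate remaining + first: "fmahe" + "ca" = "fmaheca"

fmaheca


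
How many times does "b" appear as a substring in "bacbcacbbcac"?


Searching for "b" in "bacbcacbbcac"
Scanning each position:
  Position 0: "b" => MATCH
  Position 1: "a" => no
  Position 2: "c" => no
  Position 3: "b" => MATCH
  Position 4: "c" => no
  Position 5: "a" => no
  Position 6: "c" => no
  Position 7: "b" => MATCH
  Position 8: "b" => MATCH
  Position 9: "c" => no
  Position 10: "a" => no
  Position 11: "c" => no
Total occurrences: 4

4
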